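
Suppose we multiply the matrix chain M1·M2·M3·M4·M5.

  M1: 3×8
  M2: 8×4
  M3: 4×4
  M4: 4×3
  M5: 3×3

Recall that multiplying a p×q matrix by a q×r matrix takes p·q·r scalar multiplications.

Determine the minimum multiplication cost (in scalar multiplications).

207

Adjacent pairs: M1M2 = 3·8·4 = 96; M2M3 = 8·4·4 = 128; M3M4 = 4·4·3 = 48; M4M5 = 4·3·3 = 36.
Length 3: M1..M3: k=1: 0+128+3·8·4=224; k=2: 96+0+3·4·4=144 → min 144 | M2..M4: k=2: 0+48+8·4·3=144; k=3: 128+0+8·4·3=224 → min 144 | M3..M5: k=3: 0+36+4·4·3=84; k=4: 48+0+4·3·3=84 → min 84.
Length 4: M1..M4: k=1: 0+144+3·8·3=216; k=2: 96+48+3·4·3=180; k=3: 144+0+3·4·3=180 → min 180 | M2..M5: k=2: 0+84+8·4·3=180; k=3: 128+36+8·4·3=260; k=4: 144+0+8·3·3=216 → min 180.
Length 5: M1..M5: k=1: 0+180+3·8·3=252; k=2: 96+84+3·4·3=216; k=3: 144+36+3·4·3=216; k=4: 180+0+3·3·3=207 → min 207.
Optimal order: (((M1·M2)·(M3·M4))·M5) with cost 207.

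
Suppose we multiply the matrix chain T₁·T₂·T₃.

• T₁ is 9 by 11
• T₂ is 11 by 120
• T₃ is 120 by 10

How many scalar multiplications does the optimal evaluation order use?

Order (T₁·(T₂·T₃)): (T₂·T₃): 11×120 by 120×10 → 11×10, cost 11·120·10 = 13200; (T₁·(T₂·T₃)): 9×11 by 11×10 → 9×10, cost 9·11·10 = 990; cumulative 14190. Total 14190.
Order ((T₁·T₂)·T₃): (T₁·T₂): 9×11 by 11×120 → 9×120, cost 9·11·120 = 11880; ((T₁·T₂)·T₃): 9×120 by 120×10 → 9×10, cost 9·120·10 = 10800; cumulative 22680. Total 22680.
Minimum: 14190.

14190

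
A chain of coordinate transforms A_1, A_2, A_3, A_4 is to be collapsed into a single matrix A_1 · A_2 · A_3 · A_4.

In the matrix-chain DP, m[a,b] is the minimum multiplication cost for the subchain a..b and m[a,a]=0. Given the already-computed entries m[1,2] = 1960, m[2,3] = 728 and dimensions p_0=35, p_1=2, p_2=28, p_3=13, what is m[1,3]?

m[1,3] = min over k∈[1,2] of m[1,k]+m[k+1,3]+p_{0}·p_k·p_{3}.
k=1: 0 + 728 + 35·2·13 = 1638; k=2: 1960 + 0 + 35·28·13 = 14700.
Minimum: 1638 at k=1.

1638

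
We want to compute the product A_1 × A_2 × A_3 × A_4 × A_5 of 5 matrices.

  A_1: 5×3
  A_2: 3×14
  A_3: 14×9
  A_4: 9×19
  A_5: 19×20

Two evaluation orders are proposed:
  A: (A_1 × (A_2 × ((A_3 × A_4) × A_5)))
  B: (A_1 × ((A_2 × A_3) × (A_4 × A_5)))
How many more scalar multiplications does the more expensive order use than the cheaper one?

Order A = (A_1 × (A_2 × ((A_3 × A_4) × A_5))): (A_3 × A_4): 14×9 by 9×19 → 14×19, cost 14·9·19 = 2394; ((A_3 × A_4) × A_5): 14×19 by 19×20 → 14×20, cost 14·19·20 = 5320; cumulative 7714; (A_2 × ((A_3 × A_4) × A_5)): 3×14 by 14×20 → 3×20, cost 3·14·20 = 840; cumulative 8554; (A_1 × (A_2 × ((A_3 × A_4) × A_5))): 5×3 by 3×20 → 5×20, cost 5·3·20 = 300; cumulative 8854. Total 8854.
Order B = (A_1 × ((A_2 × A_3) × (A_4 × A_5))): (A_2 × A_3): 3×14 by 14×9 → 3×9, cost 3·14·9 = 378; (A_4 × A_5): 9×19 by 19×20 → 9×20, cost 9·19·20 = 3420; ((A_2 × A_3) × (A_4 × A_5)): 3×9 by 9×20 → 3×20, cost 3·9·20 = 540; cumulative 4338; (A_1 × ((A_2 × A_3) × (A_4 × A_5))): 5×3 by 3×20 → 5×20, cost 5·3·20 = 300; cumulative 4638. Total 4638.
Difference: |8854 − 4638| = 4216.

4216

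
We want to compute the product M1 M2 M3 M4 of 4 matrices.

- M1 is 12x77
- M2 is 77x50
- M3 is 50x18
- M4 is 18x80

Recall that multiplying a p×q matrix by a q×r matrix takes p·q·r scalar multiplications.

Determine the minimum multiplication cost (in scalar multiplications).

74280

Adjacent pairs: M1M2 = 12·77·50 = 46200; M2M3 = 77·50·18 = 69300; M3M4 = 50·18·80 = 72000.
Length 3: M1..M3: k=1: 0+69300+12·77·18=85932; k=2: 46200+0+12·50·18=57000 → min 57000 | M2..M4: k=2: 0+72000+77·50·80=380000; k=3: 69300+0+77·18·80=180180 → min 180180.
Length 4: M1..M4: k=1: 0+180180+12·77·80=254100; k=2: 46200+72000+12·50·80=166200; k=3: 57000+0+12·18·80=74280 → min 74280.
Optimal order: (((M1 M2) M3) M4) with cost 74280.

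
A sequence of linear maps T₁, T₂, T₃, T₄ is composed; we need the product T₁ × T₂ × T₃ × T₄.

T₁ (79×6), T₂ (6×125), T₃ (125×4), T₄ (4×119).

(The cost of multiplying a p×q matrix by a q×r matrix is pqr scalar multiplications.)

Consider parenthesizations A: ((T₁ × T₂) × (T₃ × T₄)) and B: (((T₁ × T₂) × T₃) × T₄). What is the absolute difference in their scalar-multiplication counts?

Order A = ((T₁ × T₂) × (T₃ × T₄)): (T₁ × T₂): 79×6 by 6×125 → 79×125, cost 79·6·125 = 59250; (T₃ × T₄): 125×4 by 4×119 → 125×119, cost 125·4·119 = 59500; ((T₁ × T₂) × (T₃ × T₄)): 79×125 by 125×119 → 79×119, cost 79·125·119 = 1175125; cumulative 1293875. Total 1293875.
Order B = (((T₁ × T₂) × T₃) × T₄): (T₁ × T₂): 79×6 by 6×125 → 79×125, cost 79·6·125 = 59250; ((T₁ × T₂) × T₃): 79×125 by 125×4 → 79×4, cost 79·125·4 = 39500; cumulative 98750; (((T₁ × T₂) × T₃) × T₄): 79×4 by 4×119 → 79×119, cost 79·4·119 = 37604; cumulative 136354. Total 136354.
Difference: |1293875 − 136354| = 1157521.

1157521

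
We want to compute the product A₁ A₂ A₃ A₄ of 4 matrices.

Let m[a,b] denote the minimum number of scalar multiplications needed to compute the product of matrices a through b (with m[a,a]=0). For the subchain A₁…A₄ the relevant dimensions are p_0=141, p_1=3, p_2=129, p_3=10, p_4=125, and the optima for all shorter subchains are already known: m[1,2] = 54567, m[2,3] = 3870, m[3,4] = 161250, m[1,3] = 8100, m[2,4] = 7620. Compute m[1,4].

m[1,4] = min over k∈[1,3] of m[1,k]+m[k+1,4]+p_{0}·p_k·p_{4}.
k=1: 0 + 7620 + 141·3·125 = 60495; k=2: 54567 + 161250 + 141·129·125 = 2489442; k=3: 8100 + 0 + 141·10·125 = 184350.
Minimum: 60495 at k=1.

60495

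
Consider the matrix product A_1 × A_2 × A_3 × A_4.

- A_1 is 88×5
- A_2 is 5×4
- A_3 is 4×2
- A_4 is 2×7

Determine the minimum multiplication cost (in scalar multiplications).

2152

Adjacent pairs: A_1A_2 = 88·5·4 = 1760; A_2A_3 = 5·4·2 = 40; A_3A_4 = 4·2·7 = 56.
Length 3: A_1..A_3: k=1: 0+40+88·5·2=920; k=2: 1760+0+88·4·2=2464 → min 920 | A_2..A_4: k=2: 0+56+5·4·7=196; k=3: 40+0+5·2·7=110 → min 110.
Length 4: A_1..A_4: k=1: 0+110+88·5·7=3190; k=2: 1760+56+88·4·7=4280; k=3: 920+0+88·2·7=2152 → min 2152.
Optimal order: ((A_1 × (A_2 × A_3)) × A_4) with cost 2152.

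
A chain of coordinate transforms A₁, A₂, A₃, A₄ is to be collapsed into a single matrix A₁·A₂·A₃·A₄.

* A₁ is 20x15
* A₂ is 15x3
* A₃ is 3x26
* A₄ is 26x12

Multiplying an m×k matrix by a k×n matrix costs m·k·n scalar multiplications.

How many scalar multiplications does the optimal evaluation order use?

Adjacent pairs: A₁A₂ = 20·15·3 = 900; A₂A₃ = 15·3·26 = 1170; A₃A₄ = 3·26·12 = 936.
Length 3: A₁..A₃: k=1: 0+1170+20·15·26=8970; k=2: 900+0+20·3·26=2460 → min 2460 | A₂..A₄: k=2: 0+936+15·3·12=1476; k=3: 1170+0+15·26·12=5850 → min 1476.
Length 4: A₁..A₄: k=1: 0+1476+20·15·12=5076; k=2: 900+936+20·3·12=2556; k=3: 2460+0+20·26·12=8700 → min 2556.
Optimal order: ((A₁·A₂)·(A₃·A₄)) with cost 2556.

2556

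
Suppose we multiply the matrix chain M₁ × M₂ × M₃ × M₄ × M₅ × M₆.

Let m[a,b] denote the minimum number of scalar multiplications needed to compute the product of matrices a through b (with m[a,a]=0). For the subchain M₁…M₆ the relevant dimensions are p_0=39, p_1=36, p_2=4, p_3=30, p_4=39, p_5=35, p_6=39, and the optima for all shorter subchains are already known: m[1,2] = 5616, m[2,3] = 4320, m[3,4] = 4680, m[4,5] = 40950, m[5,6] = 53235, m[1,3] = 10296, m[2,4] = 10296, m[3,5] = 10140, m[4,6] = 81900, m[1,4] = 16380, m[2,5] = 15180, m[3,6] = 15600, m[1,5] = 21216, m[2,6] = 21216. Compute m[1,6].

m[1,6] = min over k∈[1,5] of m[1,k]+m[k+1,6]+p_{0}·p_k·p_{6}.
k=1: 0 + 21216 + 39·36·39 = 75972; k=2: 5616 + 15600 + 39·4·39 = 27300; k=3: 10296 + 81900 + 39·30·39 = 137826; k=4: 16380 + 53235 + 39·39·39 = 128934; k=5: 21216 + 0 + 39·35·39 = 74451.
Minimum: 27300 at k=2.

27300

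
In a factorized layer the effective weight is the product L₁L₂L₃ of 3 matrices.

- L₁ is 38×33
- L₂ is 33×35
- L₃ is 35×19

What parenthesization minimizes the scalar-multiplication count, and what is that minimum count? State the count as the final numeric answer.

45771

(L₁(L₂L₃)): cost 45771.
((L₁L₂)L₃): cost 69160.
Optimal: (L₁(L₂L₃)) with cost 45771.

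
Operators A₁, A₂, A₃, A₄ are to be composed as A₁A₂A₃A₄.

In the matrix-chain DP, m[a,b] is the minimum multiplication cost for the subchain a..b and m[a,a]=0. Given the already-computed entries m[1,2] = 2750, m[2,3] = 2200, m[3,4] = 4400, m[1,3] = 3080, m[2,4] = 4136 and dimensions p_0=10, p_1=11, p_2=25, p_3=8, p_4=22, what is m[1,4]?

4840

m[1,4] = min over k∈[1,3] of m[1,k]+m[k+1,4]+p_{0}·p_k·p_{4}.
k=1: 0 + 4136 + 10·11·22 = 6556; k=2: 2750 + 4400 + 10·25·22 = 12650; k=3: 3080 + 0 + 10·8·22 = 4840.
Minimum: 4840 at k=3.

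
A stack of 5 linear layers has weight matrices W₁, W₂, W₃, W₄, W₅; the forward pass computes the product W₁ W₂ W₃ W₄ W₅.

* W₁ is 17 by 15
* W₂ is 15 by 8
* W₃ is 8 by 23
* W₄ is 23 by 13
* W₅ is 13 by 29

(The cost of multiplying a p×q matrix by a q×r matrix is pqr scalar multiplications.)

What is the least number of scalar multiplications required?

11392

Adjacent pairs: W₁W₂ = 17·15·8 = 2040; W₂W₃ = 15·8·23 = 2760; W₃W₄ = 8·23·13 = 2392; W₄W₅ = 23·13·29 = 8671.
Length 3: W₁..W₃: k=1: 0+2760+17·15·23=8625; k=2: 2040+0+17·8·23=5168 → min 5168 | W₂..W₄: k=2: 0+2392+15·8·13=3952; k=3: 2760+0+15·23·13=7245 → min 3952 | W₃..W₅: k=3: 0+8671+8·23·29=14007; k=4: 2392+0+8·13·29=5408 → min 5408.
Length 4: W₁..W₄: k=1: 0+3952+17·15·13=7267; k=2: 2040+2392+17·8·13=6200; k=3: 5168+0+17·23·13=10251 → min 6200 | W₂..W₅: k=2: 0+5408+15·8·29=8888; k=3: 2760+8671+15·23·29=21436; k=4: 3952+0+15·13·29=9607 → min 8888.
Length 5: W₁..W₅: k=1: 0+8888+17·15·29=16283; k=2: 2040+5408+17·8·29=11392; k=3: 5168+8671+17·23·29=25178; k=4: 6200+0+17·13·29=12609 → min 11392.
Optimal order: ((W₁ W₂) ((W₃ W₄) W₅)) with cost 11392.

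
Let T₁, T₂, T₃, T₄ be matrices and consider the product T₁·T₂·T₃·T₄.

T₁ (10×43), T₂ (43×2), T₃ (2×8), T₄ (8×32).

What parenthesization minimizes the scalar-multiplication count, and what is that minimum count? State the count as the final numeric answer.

Adjacent pairs: T₁T₂ = 10·43·2 = 860; T₂T₃ = 43·2·8 = 688; T₃T₄ = 2·8·32 = 512.
Length 3: T₁..T₃: k=1: 0+688+10·43·8=4128; k=2: 860+0+10·2·8=1020 → min 1020 | T₂..T₄: k=2: 0+512+43·2·32=3264; k=3: 688+0+43·8·32=11696 → min 3264.
Length 4: T₁..T₄: k=1: 0+3264+10·43·32=17024; k=2: 860+512+10·2·32=2012; k=3: 1020+0+10·8·32=3580 → min 2012.
Optimal parenthesization: ((T₁·T₂)·(T₃·T₄)) with cost 2012.

2012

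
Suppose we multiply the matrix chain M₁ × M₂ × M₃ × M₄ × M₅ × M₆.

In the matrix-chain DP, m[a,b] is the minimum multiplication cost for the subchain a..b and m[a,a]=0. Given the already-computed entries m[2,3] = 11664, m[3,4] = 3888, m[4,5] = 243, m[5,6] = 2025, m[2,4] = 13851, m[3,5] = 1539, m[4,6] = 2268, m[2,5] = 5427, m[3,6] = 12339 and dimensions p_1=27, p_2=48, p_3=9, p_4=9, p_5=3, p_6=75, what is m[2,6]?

m[2,6] = min over k∈[2,5] of m[2,k]+m[k+1,6]+p_{1}·p_k·p_{6}.
k=2: 0 + 12339 + 27·48·75 = 109539; k=3: 11664 + 2268 + 27·9·75 = 32157; k=4: 13851 + 2025 + 27·9·75 = 34101; k=5: 5427 + 0 + 27·3·75 = 11502.
Minimum: 11502 at k=5.

11502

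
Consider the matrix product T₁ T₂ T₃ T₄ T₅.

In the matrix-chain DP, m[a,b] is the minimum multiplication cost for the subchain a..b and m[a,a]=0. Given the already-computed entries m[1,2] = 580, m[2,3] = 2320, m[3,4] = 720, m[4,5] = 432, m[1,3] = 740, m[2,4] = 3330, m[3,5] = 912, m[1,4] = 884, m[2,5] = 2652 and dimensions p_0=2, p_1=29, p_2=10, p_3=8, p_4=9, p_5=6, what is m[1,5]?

m[1,5] = min over k∈[1,4] of m[1,k]+m[k+1,5]+p_{0}·p_k·p_{5}.
k=1: 0 + 2652 + 2·29·6 = 3000; k=2: 580 + 912 + 2·10·6 = 1612; k=3: 740 + 432 + 2·8·6 = 1268; k=4: 884 + 0 + 2·9·6 = 992.
Minimum: 992 at k=4.

992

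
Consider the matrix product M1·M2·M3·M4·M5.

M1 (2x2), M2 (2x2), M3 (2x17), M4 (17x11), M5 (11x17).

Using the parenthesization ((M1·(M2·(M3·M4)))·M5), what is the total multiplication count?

(M3·M4): 2×17 by 17×11 → 2×11, cost 2·17·11 = 374
(M2·(M3·M4)): 2×2 by 2×11 → 2×11, cost 2·2·11 = 44; cumulative 418
(M1·(M2·(M3·M4))): 2×2 by 2×11 → 2×11, cost 2·2·11 = 44; cumulative 462
((M1·(M2·(M3·M4)))·M5): 2×11 by 11×17 → 2×17, cost 2·11·17 = 374; cumulative 836
Total: 836 scalar multiplications.

836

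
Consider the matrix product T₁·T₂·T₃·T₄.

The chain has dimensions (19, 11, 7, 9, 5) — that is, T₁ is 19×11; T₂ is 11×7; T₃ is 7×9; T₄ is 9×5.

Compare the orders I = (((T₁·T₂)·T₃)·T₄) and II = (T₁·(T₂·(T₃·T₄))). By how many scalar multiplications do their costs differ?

1770

Order I = (((T₁·T₂)·T₃)·T₄): (T₁·T₂): 19×11 by 11×7 → 19×7, cost 19·11·7 = 1463; ((T₁·T₂)·T₃): 19×7 by 7×9 → 19×9, cost 19·7·9 = 1197; cumulative 2660; (((T₁·T₂)·T₃)·T₄): 19×9 by 9×5 → 19×5, cost 19·9·5 = 855; cumulative 3515. Total 3515.
Order II = (T₁·(T₂·(T₃·T₄))): (T₃·T₄): 7×9 by 9×5 → 7×5, cost 7·9·5 = 315; (T₂·(T₃·T₄)): 11×7 by 7×5 → 11×5, cost 11·7·5 = 385; cumulative 700; (T₁·(T₂·(T₃·T₄))): 19×11 by 11×5 → 19×5, cost 19·11·5 = 1045; cumulative 1745. Total 1745.
Difference: |3515 − 1745| = 1770.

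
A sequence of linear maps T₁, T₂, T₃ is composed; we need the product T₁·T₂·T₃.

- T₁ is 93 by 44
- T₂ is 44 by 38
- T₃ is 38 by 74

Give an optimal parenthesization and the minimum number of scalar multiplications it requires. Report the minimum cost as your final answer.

(T₁·(T₂·T₃)): cost 426536.
((T₁·T₂)·T₃): cost 417012.
Optimal: ((T₁·T₂)·T₃) with cost 417012.

417012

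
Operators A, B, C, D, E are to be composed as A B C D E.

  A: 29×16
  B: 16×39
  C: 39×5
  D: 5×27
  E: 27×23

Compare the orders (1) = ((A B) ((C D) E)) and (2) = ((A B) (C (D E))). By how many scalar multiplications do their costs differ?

Order (1) = ((A B) ((C D) E)): (A B): 29×16 by 16×39 → 29×39, cost 29·16·39 = 18096; (C D): 39×5 by 5×27 → 39×27, cost 39·5·27 = 5265; ((C D) E): 39×27 by 27×23 → 39×23, cost 39·27·23 = 24219; cumulative 29484; ((A B) ((C D) E)): 29×39 by 39×23 → 29×23, cost 29·39·23 = 26013; cumulative 73593. Total 73593.
Order (2) = ((A B) (C (D E))): (A B): 29×16 by 16×39 → 29×39, cost 29·16·39 = 18096; (D E): 5×27 by 27×23 → 5×23, cost 5·27·23 = 3105; (C (D E)): 39×5 by 5×23 → 39×23, cost 39·5·23 = 4485; cumulative 7590; ((A B) (C (D E))): 29×39 by 39×23 → 29×23, cost 29·39·23 = 26013; cumulative 51699. Total 51699.
Difference: |73593 − 51699| = 21894.

21894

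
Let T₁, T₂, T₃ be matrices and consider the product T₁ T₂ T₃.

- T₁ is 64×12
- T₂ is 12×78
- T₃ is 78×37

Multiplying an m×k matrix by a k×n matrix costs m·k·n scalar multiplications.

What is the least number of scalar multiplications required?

63048

Order (T₁ (T₂ T₃)): (T₂ T₃): 12×78 by 78×37 → 12×37, cost 12·78·37 = 34632; (T₁ (T₂ T₃)): 64×12 by 12×37 → 64×37, cost 64·12·37 = 28416; cumulative 63048. Total 63048.
Order ((T₁ T₂) T₃): (T₁ T₂): 64×12 by 12×78 → 64×78, cost 64·12·78 = 59904; ((T₁ T₂) T₃): 64×78 by 78×37 → 64×37, cost 64·78·37 = 184704; cumulative 244608. Total 244608.
Minimum: 63048.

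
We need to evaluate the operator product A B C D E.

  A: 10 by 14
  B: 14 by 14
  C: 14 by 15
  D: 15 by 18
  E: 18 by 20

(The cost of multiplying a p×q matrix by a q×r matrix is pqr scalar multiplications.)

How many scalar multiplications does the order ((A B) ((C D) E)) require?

13580

(A B): 10×14 by 14×14 → 10×14, cost 10·14·14 = 1960
(C D): 14×15 by 15×18 → 14×18, cost 14·15·18 = 3780
((C D) E): 14×18 by 18×20 → 14×20, cost 14·18·20 = 5040; cumulative 8820
((A B) ((C D) E)): 10×14 by 14×20 → 10×20, cost 10·14·20 = 2800; cumulative 13580
Total: 13580 scalar multiplications.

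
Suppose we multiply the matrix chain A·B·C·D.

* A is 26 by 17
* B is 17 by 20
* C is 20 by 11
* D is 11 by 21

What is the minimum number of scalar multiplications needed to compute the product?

14608

Adjacent pairs: AB = 26·17·20 = 8840; BC = 17·20·11 = 3740; CD = 20·11·21 = 4620.
Length 3: A..C: k=1: 0+3740+26·17·11=8602; k=2: 8840+0+26·20·11=14560 → min 8602 | B..D: k=2: 0+4620+17·20·21=11760; k=3: 3740+0+17·11·21=7667 → min 7667.
Length 4: A..D: k=1: 0+7667+26·17·21=16949; k=2: 8840+4620+26·20·21=24380; k=3: 8602+0+26·11·21=14608 → min 14608.
Optimal order: ((A·(B·C))·D) with cost 14608.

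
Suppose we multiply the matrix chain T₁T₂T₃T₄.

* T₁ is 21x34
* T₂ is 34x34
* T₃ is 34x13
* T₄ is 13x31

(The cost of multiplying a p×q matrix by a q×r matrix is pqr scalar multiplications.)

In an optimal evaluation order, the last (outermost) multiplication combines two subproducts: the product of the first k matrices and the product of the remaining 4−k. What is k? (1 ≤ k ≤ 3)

Adjacent pairs: T₁T₂ = 21·34·34 = 24276; T₂T₃ = 34·34·13 = 15028; T₃T₄ = 34·13·31 = 13702.
Length 3: T₁..T₃: k=1: 0+15028+21·34·13=24310; k=2: 24276+0+21·34·13=33558 → min 24310 | T₂..T₄: k=2: 0+13702+34·34·31=49538; k=3: 15028+0+34·13·31=28730 → min 28730.
Top-level splits: k=1: (T₁..T₁)·(T₂..T₄) → 0+28730+21·34·31 = 50864; k=2: (T₁..T₂)·(T₃..T₄) → 24276+13702+21·34·31 = 60112; k=3: (T₁..T₃)·(T₄..T₄) → 24310+0+21·13·31 = 32773.
Best split is after T₃, i.e. k = 3.

3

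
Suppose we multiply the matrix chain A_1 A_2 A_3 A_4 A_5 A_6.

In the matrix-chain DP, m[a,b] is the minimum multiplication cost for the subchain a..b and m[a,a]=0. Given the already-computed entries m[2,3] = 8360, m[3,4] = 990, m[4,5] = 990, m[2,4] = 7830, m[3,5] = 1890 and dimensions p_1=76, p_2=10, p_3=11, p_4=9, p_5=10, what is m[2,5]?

m[2,5] = min over k∈[2,4] of m[2,k]+m[k+1,5]+p_{1}·p_k·p_{5}.
k=2: 0 + 1890 + 76·10·10 = 9490; k=3: 8360 + 990 + 76·11·10 = 17710; k=4: 7830 + 0 + 76·9·10 = 14670.
Minimum: 9490 at k=2.

9490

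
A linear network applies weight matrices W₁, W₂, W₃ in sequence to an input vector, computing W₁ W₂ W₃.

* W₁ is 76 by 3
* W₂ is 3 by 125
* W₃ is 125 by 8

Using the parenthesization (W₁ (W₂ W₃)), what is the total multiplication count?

4824

(W₂ W₃): 3×125 by 125×8 → 3×8, cost 3·125·8 = 3000
(W₁ (W₂ W₃)): 76×3 by 3×8 → 76×8, cost 76·3·8 = 1824; cumulative 4824
Total: 4824 scalar multiplications.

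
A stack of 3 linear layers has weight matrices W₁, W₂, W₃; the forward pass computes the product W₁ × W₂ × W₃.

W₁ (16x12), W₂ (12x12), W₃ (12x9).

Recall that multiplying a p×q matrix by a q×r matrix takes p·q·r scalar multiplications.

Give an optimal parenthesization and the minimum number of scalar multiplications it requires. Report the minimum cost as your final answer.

(W₁ × (W₂ × W₃)): cost 3024.
((W₁ × W₂) × W₃): cost 4032.
Optimal: (W₁ × (W₂ × W₃)) with cost 3024.

3024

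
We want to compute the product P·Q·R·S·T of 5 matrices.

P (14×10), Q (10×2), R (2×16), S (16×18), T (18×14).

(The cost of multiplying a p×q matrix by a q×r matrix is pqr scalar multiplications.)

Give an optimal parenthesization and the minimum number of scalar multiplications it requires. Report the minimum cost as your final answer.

1752

Adjacent pairs: PQ = 14·10·2 = 280; QR = 10·2·16 = 320; RS = 2·16·18 = 576; ST = 16·18·14 = 4032.
Length 3: P..R: k=1: 0+320+14·10·16=2560; k=2: 280+0+14·2·16=728 → min 728 | Q..S: k=2: 0+576+10·2·18=936; k=3: 320+0+10·16·18=3200 → min 936 | R..T: k=3: 0+4032+2·16·14=4480; k=4: 576+0+2·18·14=1080 → min 1080.
Length 4: P..S: k=1: 0+936+14·10·18=3456; k=2: 280+576+14·2·18=1360; k=3: 728+0+14·16·18=4760 → min 1360 | Q..T: k=2: 0+1080+10·2·14=1360; k=3: 320+4032+10·16·14=6592; k=4: 936+0+10·18·14=3456 → min 1360.
Length 5: P..T: k=1: 0+1360+14·10·14=3320; k=2: 280+1080+14·2·14=1752; k=3: 728+4032+14·16·14=7896; k=4: 1360+0+14·18·14=4888 → min 1752.
Optimal parenthesization: ((P·Q)·((R·S)·T)) with cost 1752.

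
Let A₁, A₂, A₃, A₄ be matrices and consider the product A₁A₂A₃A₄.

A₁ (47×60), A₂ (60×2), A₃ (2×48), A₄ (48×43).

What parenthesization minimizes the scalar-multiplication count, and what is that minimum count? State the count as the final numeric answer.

Adjacent pairs: A₁A₂ = 47·60·2 = 5640; A₂A₃ = 60·2·48 = 5760; A₃A₄ = 2·48·43 = 4128.
Length 3: A₁..A₃: k=1: 0+5760+47·60·48=141120; k=2: 5640+0+47·2·48=10152 → min 10152 | A₂..A₄: k=2: 0+4128+60·2·43=9288; k=3: 5760+0+60·48·43=129600 → min 9288.
Length 4: A₁..A₄: k=1: 0+9288+47·60·43=130548; k=2: 5640+4128+47·2·43=13810; k=3: 10152+0+47·48·43=107160 → min 13810.
Optimal parenthesization: ((A₁A₂)(A₃A₄)) with cost 13810.

13810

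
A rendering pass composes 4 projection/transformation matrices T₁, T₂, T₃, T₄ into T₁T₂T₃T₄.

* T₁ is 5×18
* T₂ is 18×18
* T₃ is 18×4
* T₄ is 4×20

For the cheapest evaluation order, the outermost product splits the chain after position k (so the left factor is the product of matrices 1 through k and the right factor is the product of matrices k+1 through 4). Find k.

Adjacent pairs: T₁T₂ = 5·18·18 = 1620; T₂T₃ = 18·18·4 = 1296; T₃T₄ = 18·4·20 = 1440.
Length 3: T₁..T₃: k=1: 0+1296+5·18·4=1656; k=2: 1620+0+5·18·4=1980 → min 1656 | T₂..T₄: k=2: 0+1440+18·18·20=7920; k=3: 1296+0+18·4·20=2736 → min 2736.
Top-level splits: k=1: (T₁..T₁)·(T₂..T₄) → 0+2736+5·18·20 = 4536; k=2: (T₁..T₂)·(T₃..T₄) → 1620+1440+5·18·20 = 4860; k=3: (T₁..T₃)·(T₄..T₄) → 1656+0+5·4·20 = 2056.
Best split is after T₃, i.e. k = 3.

3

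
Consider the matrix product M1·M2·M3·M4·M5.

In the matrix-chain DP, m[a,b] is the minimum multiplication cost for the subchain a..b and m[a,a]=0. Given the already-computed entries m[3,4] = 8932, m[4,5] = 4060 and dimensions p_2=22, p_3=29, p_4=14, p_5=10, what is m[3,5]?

m[3,5] = min over k∈[3,4] of m[3,k]+m[k+1,5]+p_{2}·p_k·p_{5}.
k=3: 0 + 4060 + 22·29·10 = 10440; k=4: 8932 + 0 + 22·14·10 = 12012.
Minimum: 10440 at k=3.

10440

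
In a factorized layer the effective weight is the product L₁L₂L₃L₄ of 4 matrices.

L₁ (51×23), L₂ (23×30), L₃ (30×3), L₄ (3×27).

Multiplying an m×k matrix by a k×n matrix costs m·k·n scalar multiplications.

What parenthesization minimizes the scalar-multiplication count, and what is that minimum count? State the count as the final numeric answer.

Adjacent pairs: L₁L₂ = 51·23·30 = 35190; L₂L₃ = 23·30·3 = 2070; L₃L₄ = 30·3·27 = 2430.
Length 3: L₁..L₃: k=1: 0+2070+51·23·3=5589; k=2: 35190+0+51·30·3=39780 → min 5589 | L₂..L₄: k=2: 0+2430+23·30·27=21060; k=3: 2070+0+23·3·27=3933 → min 3933.
Length 4: L₁..L₄: k=1: 0+3933+51·23·27=35604; k=2: 35190+2430+51·30·27=78930; k=3: 5589+0+51·3·27=9720 → min 9720.
Optimal parenthesization: ((L₁(L₂L₃))L₄) with cost 9720.

9720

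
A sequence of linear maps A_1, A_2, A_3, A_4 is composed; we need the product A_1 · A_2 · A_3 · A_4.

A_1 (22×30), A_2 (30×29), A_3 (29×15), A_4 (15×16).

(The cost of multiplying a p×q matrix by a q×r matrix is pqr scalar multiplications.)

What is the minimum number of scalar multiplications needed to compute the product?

Adjacent pairs: A_1A_2 = 22·30·29 = 19140; A_2A_3 = 30·29·15 = 13050; A_3A_4 = 29·15·16 = 6960.
Length 3: A_1..A_3: k=1: 0+13050+22·30·15=22950; k=2: 19140+0+22·29·15=28710 → min 22950 | A_2..A_4: k=2: 0+6960+30·29·16=20880; k=3: 13050+0+30·15·16=20250 → min 20250.
Length 4: A_1..A_4: k=1: 0+20250+22·30·16=30810; k=2: 19140+6960+22·29·16=36308; k=3: 22950+0+22·15·16=28230 → min 28230.
Optimal order: ((A_1 · (A_2 · A_3)) · A_4) with cost 28230.

28230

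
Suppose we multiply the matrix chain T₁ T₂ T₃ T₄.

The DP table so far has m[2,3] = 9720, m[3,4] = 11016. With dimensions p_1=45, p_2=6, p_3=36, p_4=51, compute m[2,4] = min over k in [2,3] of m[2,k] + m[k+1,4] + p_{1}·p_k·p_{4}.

24786

m[2,4] = min over k∈[2,3] of m[2,k]+m[k+1,4]+p_{1}·p_k·p_{4}.
k=2: 0 + 11016 + 45·6·51 = 24786; k=3: 9720 + 0 + 45·36·51 = 92340.
Minimum: 24786 at k=2.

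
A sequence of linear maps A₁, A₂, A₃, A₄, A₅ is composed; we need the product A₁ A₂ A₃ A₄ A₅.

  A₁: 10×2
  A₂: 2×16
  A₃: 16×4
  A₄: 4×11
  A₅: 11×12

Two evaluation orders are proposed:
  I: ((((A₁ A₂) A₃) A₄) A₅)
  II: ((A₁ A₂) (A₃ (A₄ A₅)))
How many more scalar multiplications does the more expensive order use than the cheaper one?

816

Order I = ((((A₁ A₂) A₃) A₄) A₅): (A₁ A₂): 10×2 by 2×16 → 10×16, cost 10·2·16 = 320; ((A₁ A₂) A₃): 10×16 by 16×4 → 10×4, cost 10·16·4 = 640; cumulative 960; (((A₁ A₂) A₃) A₄): 10×4 by 4×11 → 10×11, cost 10·4·11 = 440; cumulative 1400; ((((A₁ A₂) A₃) A₄) A₅): 10×11 by 11×12 → 10×12, cost 10·11·12 = 1320; cumulative 2720. Total 2720.
Order II = ((A₁ A₂) (A₃ (A₄ A₅))): (A₁ A₂): 10×2 by 2×16 → 10×16, cost 10·2·16 = 320; (A₄ A₅): 4×11 by 11×12 → 4×12, cost 4·11·12 = 528; (A₃ (A₄ A₅)): 16×4 by 4×12 → 16×12, cost 16·4·12 = 768; cumulative 1296; ((A₁ A₂) (A₃ (A₄ A₅))): 10×16 by 16×12 → 10×12, cost 10·16·12 = 1920; cumulative 3536. Total 3536.
Difference: |2720 − 3536| = 816.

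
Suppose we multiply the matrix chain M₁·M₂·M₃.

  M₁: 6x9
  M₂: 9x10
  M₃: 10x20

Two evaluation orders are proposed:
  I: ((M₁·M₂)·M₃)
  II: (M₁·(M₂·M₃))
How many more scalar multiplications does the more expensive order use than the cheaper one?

1140

Order I = ((M₁·M₂)·M₃): (M₁·M₂): 6×9 by 9×10 → 6×10, cost 6·9·10 = 540; ((M₁·M₂)·M₃): 6×10 by 10×20 → 6×20, cost 6·10·20 = 1200; cumulative 1740. Total 1740.
Order II = (M₁·(M₂·M₃)): (M₂·M₃): 9×10 by 10×20 → 9×20, cost 9·10·20 = 1800; (M₁·(M₂·M₃)): 6×9 by 9×20 → 6×20, cost 6·9·20 = 1080; cumulative 2880. Total 2880.
Difference: |1740 − 2880| = 1140.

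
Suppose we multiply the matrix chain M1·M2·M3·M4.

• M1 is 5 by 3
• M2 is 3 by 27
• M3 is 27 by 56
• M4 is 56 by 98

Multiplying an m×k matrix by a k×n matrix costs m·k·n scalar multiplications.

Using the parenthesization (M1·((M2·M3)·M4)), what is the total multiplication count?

22470

(M2·M3): 3×27 by 27×56 → 3×56, cost 3·27·56 = 4536
((M2·M3)·M4): 3×56 by 56×98 → 3×98, cost 3·56·98 = 16464; cumulative 21000
(M1·((M2·M3)·M4)): 5×3 by 3×98 → 5×98, cost 5·3·98 = 1470; cumulative 22470
Total: 22470 scalar multiplications.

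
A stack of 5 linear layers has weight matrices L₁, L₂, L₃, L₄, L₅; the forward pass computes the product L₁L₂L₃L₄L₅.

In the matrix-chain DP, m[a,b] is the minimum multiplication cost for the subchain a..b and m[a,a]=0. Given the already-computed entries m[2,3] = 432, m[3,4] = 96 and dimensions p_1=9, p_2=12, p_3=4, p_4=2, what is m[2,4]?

312

m[2,4] = min over k∈[2,3] of m[2,k]+m[k+1,4]+p_{1}·p_k·p_{4}.
k=2: 0 + 96 + 9·12·2 = 312; k=3: 432 + 0 + 9·4·2 = 504.
Minimum: 312 at k=2.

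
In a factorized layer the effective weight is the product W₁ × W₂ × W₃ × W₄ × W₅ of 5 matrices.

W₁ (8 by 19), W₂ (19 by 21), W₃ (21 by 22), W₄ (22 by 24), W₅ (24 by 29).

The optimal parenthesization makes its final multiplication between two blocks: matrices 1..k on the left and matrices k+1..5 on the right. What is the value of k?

Adjacent pairs: W₁W₂ = 8·19·21 = 3192; W₂W₃ = 19·21·22 = 8778; W₃W₄ = 21·22·24 = 11088; W₄W₅ = 22·24·29 = 15312.
Length 3: W₁..W₃: k=1: 0+8778+8·19·22=12122; k=2: 3192+0+8·21·22=6888 → min 6888 | W₂..W₄: k=2: 0+11088+19·21·24=20664; k=3: 8778+0+19·22·24=18810 → min 18810 | W₃..W₅: k=3: 0+15312+21·22·29=28710; k=4: 11088+0+21·24·29=25704 → min 25704.
Length 4: W₁..W₄: k=1: 0+18810+8·19·24=22458; k=2: 3192+11088+8·21·24=18312; k=3: 6888+0+8·22·24=11112 → min 11112 | W₂..W₅: k=2: 0+25704+19·21·29=37275; k=3: 8778+15312+19·22·29=36212; k=4: 18810+0+19·24·29=32034 → min 32034.
Top-level splits: k=1: (W₁..W₁)·(W₂..W₅) → 0+32034+8·19·29 = 36442; k=2: (W₁..W₂)·(W₃..W₅) → 3192+25704+8·21·29 = 33768; k=3: (W₁..W₃)·(W₄..W₅) → 6888+15312+8·22·29 = 27304; k=4: (W₁..W₄)·(W₅..W₅) → 11112+0+8·24·29 = 16680.
Best split is after W₄, i.e. k = 4.

4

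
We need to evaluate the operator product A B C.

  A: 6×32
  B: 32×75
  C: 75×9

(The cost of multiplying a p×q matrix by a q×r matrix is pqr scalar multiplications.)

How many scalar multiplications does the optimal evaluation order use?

Order (A (B C)): (B C): 32×75 by 75×9 → 32×9, cost 32·75·9 = 21600; (A (B C)): 6×32 by 32×9 → 6×9, cost 6·32·9 = 1728; cumulative 23328. Total 23328.
Order ((A B) C): (A B): 6×32 by 32×75 → 6×75, cost 6·32·75 = 14400; ((A B) C): 6×75 by 75×9 → 6×9, cost 6·75·9 = 4050; cumulative 18450. Total 18450.
Minimum: 18450.

18450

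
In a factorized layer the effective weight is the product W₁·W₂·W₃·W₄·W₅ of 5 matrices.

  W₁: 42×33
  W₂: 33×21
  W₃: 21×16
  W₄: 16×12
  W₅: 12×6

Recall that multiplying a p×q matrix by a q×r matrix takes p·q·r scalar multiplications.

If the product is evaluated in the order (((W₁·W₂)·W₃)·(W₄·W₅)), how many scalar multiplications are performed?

48402

(W₁·W₂): 42×33 by 33×21 → 42×21, cost 42·33·21 = 29106
((W₁·W₂)·W₃): 42×21 by 21×16 → 42×16, cost 42·21·16 = 14112; cumulative 43218
(W₄·W₅): 16×12 by 12×6 → 16×6, cost 16·12·6 = 1152
(((W₁·W₂)·W₃)·(W₄·W₅)): 42×16 by 16×6 → 42×6, cost 42·16·6 = 4032; cumulative 48402
Total: 48402 scalar multiplications.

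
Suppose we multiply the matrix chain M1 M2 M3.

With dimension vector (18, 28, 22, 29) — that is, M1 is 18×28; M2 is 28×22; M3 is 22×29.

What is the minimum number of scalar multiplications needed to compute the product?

22572

Order (M1 (M2 M3)): (M2 M3): 28×22 by 22×29 → 28×29, cost 28·22·29 = 17864; (M1 (M2 M3)): 18×28 by 28×29 → 18×29, cost 18·28·29 = 14616; cumulative 32480. Total 32480.
Order ((M1 M2) M3): (M1 M2): 18×28 by 28×22 → 18×22, cost 18·28·22 = 11088; ((M1 M2) M3): 18×22 by 22×29 → 18×29, cost 18·22·29 = 11484; cumulative 22572. Total 22572.
Minimum: 22572.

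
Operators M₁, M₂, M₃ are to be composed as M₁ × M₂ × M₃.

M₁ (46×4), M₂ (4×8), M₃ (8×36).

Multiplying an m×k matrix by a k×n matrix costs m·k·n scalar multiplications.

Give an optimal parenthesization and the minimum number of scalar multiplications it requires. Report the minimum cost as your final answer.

(M₁ × (M₂ × M₃)): cost 7776.
((M₁ × M₂) × M₃): cost 14720.
Optimal: (M₁ × (M₂ × M₃)) with cost 7776.

7776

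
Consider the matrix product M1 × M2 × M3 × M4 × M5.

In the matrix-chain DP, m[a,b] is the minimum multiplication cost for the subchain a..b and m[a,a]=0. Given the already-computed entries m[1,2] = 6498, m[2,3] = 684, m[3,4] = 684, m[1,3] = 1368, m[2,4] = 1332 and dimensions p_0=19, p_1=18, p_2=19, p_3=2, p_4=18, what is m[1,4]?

m[1,4] = min over k∈[1,3] of m[1,k]+m[k+1,4]+p_{0}·p_k·p_{4}.
k=1: 0 + 1332 + 19·18·18 = 7488; k=2: 6498 + 684 + 19·19·18 = 13680; k=3: 1368 + 0 + 19·2·18 = 2052.
Minimum: 2052 at k=3.

2052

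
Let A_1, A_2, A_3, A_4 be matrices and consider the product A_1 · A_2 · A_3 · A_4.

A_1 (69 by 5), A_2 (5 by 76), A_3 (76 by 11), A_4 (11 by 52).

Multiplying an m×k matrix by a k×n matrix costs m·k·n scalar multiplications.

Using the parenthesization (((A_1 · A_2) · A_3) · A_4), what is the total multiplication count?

(A_1 · A_2): 69×5 by 5×76 → 69×76, cost 69·5·76 = 26220
((A_1 · A_2) · A_3): 69×76 by 76×11 → 69×11, cost 69·76·11 = 57684; cumulative 83904
(((A_1 · A_2) · A_3) · A_4): 69×11 by 11×52 → 69×52, cost 69·11·52 = 39468; cumulative 123372
Total: 123372 scalar multiplications.

123372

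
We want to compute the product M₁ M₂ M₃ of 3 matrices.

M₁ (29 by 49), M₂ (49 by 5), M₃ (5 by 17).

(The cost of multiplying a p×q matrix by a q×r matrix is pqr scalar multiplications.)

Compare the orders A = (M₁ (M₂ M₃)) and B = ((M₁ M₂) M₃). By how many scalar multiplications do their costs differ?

Order A = (M₁ (M₂ M₃)): (M₂ M₃): 49×5 by 5×17 → 49×17, cost 49·5·17 = 4165; (M₁ (M₂ M₃)): 29×49 by 49×17 → 29×17, cost 29·49·17 = 24157; cumulative 28322. Total 28322.
Order B = ((M₁ M₂) M₃): (M₁ M₂): 29×49 by 49×5 → 29×5, cost 29·49·5 = 7105; ((M₁ M₂) M₃): 29×5 by 5×17 → 29×17, cost 29·5·17 = 2465; cumulative 9570. Total 9570.
Difference: |28322 − 9570| = 18752.

18752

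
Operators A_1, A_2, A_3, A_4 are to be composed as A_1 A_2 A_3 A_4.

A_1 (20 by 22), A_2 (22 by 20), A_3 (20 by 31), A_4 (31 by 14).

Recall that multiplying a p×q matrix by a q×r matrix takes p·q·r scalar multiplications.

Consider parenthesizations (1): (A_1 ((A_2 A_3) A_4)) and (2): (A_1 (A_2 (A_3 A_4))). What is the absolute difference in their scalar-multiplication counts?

Order (1) = (A_1 ((A_2 A_3) A_4)): (A_2 A_3): 22×20 by 20×31 → 22×31, cost 22·20·31 = 13640; ((A_2 A_3) A_4): 22×31 by 31×14 → 22×14, cost 22·31·14 = 9548; cumulative 23188; (A_1 ((A_2 A_3) A_4)): 20×22 by 22×14 → 20×14, cost 20·22·14 = 6160; cumulative 29348. Total 29348.
Order (2) = (A_1 (A_2 (A_3 A_4))): (A_3 A_4): 20×31 by 31×14 → 20×14, cost 20·31·14 = 8680; (A_2 (A_3 A_4)): 22×20 by 20×14 → 22×14, cost 22·20·14 = 6160; cumulative 14840; (A_1 (A_2 (A_3 A_4))): 20×22 by 22×14 → 20×14, cost 20·22·14 = 6160; cumulative 21000. Total 21000.
Difference: |29348 − 21000| = 8348.

8348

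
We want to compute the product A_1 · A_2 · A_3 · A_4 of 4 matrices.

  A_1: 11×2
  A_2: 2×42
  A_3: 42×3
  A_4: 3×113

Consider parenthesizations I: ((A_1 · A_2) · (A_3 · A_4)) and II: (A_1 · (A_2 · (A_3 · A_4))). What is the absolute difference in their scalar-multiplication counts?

41152

Order I = ((A_1 · A_2) · (A_3 · A_4)): (A_1 · A_2): 11×2 by 2×42 → 11×42, cost 11·2·42 = 924; (A_3 · A_4): 42×3 by 3×113 → 42×113, cost 42·3·113 = 14238; ((A_1 · A_2) · (A_3 · A_4)): 11×42 by 42×113 → 11×113, cost 11·42·113 = 52206; cumulative 67368. Total 67368.
Order II = (A_1 · (A_2 · (A_3 · A_4))): (A_3 · A_4): 42×3 by 3×113 → 42×113, cost 42·3·113 = 14238; (A_2 · (A_3 · A_4)): 2×42 by 42×113 → 2×113, cost 2·42·113 = 9492; cumulative 23730; (A_1 · (A_2 · (A_3 · A_4))): 11×2 by 2×113 → 11×113, cost 11·2·113 = 2486; cumulative 26216. Total 26216.
Difference: |67368 − 26216| = 41152.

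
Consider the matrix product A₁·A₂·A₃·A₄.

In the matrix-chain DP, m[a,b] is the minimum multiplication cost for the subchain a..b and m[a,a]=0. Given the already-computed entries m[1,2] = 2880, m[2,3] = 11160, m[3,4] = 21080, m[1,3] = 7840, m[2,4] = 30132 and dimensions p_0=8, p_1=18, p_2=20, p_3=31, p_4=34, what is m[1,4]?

m[1,4] = min over k∈[1,3] of m[1,k]+m[k+1,4]+p_{0}·p_k·p_{4}.
k=1: 0 + 30132 + 8·18·34 = 35028; k=2: 2880 + 21080 + 8·20·34 = 29400; k=3: 7840 + 0 + 8·31·34 = 16272.
Minimum: 16272 at k=3.

16272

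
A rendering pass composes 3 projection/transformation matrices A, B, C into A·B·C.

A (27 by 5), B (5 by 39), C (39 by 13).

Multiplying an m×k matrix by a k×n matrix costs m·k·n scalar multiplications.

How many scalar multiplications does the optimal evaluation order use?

Order (A·(B·C)): (B·C): 5×39 by 39×13 → 5×13, cost 5·39·13 = 2535; (A·(B·C)): 27×5 by 5×13 → 27×13, cost 27·5·13 = 1755; cumulative 4290. Total 4290.
Order ((A·B)·C): (A·B): 27×5 by 5×39 → 27×39, cost 27·5·39 = 5265; ((A·B)·C): 27×39 by 39×13 → 27×13, cost 27·39·13 = 13689; cumulative 18954. Total 18954.
Minimum: 4290.

4290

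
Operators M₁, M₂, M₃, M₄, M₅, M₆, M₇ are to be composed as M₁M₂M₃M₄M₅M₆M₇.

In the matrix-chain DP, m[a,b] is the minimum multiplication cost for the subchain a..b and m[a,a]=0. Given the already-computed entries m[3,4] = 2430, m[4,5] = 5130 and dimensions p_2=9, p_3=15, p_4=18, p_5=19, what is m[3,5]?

m[3,5] = min over k∈[3,4] of m[3,k]+m[k+1,5]+p_{2}·p_k·p_{5}.
k=3: 0 + 5130 + 9·15·19 = 7695; k=4: 2430 + 0 + 9·18·19 = 5508.
Minimum: 5508 at k=4.

5508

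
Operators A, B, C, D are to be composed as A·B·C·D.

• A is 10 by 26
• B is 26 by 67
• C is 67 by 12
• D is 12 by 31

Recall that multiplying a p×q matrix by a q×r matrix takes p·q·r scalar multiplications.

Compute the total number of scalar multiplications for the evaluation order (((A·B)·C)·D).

29180

(A·B): 10×26 by 26×67 → 10×67, cost 10·26·67 = 17420
((A·B)·C): 10×67 by 67×12 → 10×12, cost 10·67·12 = 8040; cumulative 25460
(((A·B)·C)·D): 10×12 by 12×31 → 10×31, cost 10·12·31 = 3720; cumulative 29180
Total: 29180 scalar multiplications.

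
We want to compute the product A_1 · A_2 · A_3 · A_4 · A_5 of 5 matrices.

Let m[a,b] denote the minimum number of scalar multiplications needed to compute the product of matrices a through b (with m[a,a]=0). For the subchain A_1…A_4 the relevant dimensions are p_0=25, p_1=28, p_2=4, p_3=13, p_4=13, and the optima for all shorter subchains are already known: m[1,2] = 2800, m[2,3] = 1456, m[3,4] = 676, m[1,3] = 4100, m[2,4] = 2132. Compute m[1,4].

m[1,4] = min over k∈[1,3] of m[1,k]+m[k+1,4]+p_{0}·p_k·p_{4}.
k=1: 0 + 2132 + 25·28·13 = 11232; k=2: 2800 + 676 + 25·4·13 = 4776; k=3: 4100 + 0 + 25·13·13 = 8325.
Minimum: 4776 at k=2.

4776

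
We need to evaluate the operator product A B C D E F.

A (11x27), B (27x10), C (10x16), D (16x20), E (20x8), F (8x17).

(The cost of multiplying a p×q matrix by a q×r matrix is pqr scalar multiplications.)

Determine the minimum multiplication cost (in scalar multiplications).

Adjacent pairs: AB = 11·27·10 = 2970; BC = 27·10·16 = 4320; CD = 10·16·20 = 3200; DE = 16·20·8 = 2560; EF = 20·8·17 = 2720.
Length 3: A..C: k=1: 0+4320+11·27·16=9072; k=2: 2970+0+11·10·16=4730 → min 4730 | B..D: k=2: 0+3200+27·10·20=8600; k=3: 4320+0+27·16·20=12960 → min 8600 | C..E: k=3: 0+2560+10·16·8=3840; k=4: 3200+0+10·20·8=4800 → min 3840 | D..F: k=4: 0+2720+16·20·17=8160; k=5: 2560+0+16·8·17=4736 → min 4736.
Length 4: A..D: k=1: 0+8600+11·27·20=14540; k=2: 2970+3200+11·10·20=8370; k=3: 4730+0+11·16·20=8250 → min 8250 | B..E: k=2: 0+3840+27·10·8=6000; k=3: 4320+2560+27·16·8=10336; k=4: 8600+0+27·20·8=12920 → min 6000 | C..F: k=3: 0+4736+10·16·17=7456; k=4: 3200+2720+10·20·17=9320; k=5: 3840+0+10·8·17=5200 → min 5200.
Length 5: A..E: k=1: 0+6000+11·27·8=8376; k=2: 2970+3840+11·10·8=7690; k=3: 4730+2560+11·16·8=8698; k=4: 8250+0+11·20·8=10010 → min 7690 | B..F: k=2: 0+5200+27·10·17=9790; k=3: 4320+4736+27·16·17=16400; k=4: 8600+2720+27·20·17=20500; k=5: 6000+0+27·8·17=9672 → min 9672.
Length 6: A..F: k=1: 0+9672+11·27·17=14721; k=2: 2970+5200+11·10·17=10040; k=3: 4730+4736+11·16·17=12458; k=4: 8250+2720+11·20·17=14710; k=5: 7690+0+11·8·17=9186 → min 9186.
Optimal order: (((A B) (C (D E))) F) with cost 9186.

9186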